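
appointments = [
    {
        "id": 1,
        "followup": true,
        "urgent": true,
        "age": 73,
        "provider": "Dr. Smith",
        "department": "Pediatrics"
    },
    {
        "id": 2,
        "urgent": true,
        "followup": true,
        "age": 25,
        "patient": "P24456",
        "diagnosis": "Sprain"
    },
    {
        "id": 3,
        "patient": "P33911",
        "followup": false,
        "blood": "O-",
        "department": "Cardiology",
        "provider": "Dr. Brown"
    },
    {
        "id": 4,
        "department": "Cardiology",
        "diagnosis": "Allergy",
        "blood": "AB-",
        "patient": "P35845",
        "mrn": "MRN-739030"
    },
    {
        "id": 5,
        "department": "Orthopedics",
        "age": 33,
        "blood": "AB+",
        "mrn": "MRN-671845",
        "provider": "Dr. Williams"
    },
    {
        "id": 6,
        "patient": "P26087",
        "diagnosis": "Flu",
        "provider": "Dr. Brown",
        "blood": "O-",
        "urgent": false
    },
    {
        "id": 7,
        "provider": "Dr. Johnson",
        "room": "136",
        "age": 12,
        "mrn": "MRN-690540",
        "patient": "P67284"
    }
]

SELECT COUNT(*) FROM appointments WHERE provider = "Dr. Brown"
2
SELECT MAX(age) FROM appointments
73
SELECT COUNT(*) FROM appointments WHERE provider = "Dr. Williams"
1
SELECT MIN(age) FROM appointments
12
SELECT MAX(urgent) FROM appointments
True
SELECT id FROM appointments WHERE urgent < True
[6]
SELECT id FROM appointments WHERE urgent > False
[1, 2]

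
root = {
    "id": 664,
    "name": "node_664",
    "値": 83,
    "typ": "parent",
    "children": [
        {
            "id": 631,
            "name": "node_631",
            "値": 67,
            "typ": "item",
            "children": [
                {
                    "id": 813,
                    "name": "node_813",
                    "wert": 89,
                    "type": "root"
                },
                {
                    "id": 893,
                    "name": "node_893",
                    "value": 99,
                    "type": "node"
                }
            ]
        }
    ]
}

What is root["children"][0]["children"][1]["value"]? 99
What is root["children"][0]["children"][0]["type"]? "root"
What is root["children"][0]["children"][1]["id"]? 893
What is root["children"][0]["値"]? 67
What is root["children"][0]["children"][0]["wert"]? 89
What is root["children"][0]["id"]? 631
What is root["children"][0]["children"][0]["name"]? "node_813"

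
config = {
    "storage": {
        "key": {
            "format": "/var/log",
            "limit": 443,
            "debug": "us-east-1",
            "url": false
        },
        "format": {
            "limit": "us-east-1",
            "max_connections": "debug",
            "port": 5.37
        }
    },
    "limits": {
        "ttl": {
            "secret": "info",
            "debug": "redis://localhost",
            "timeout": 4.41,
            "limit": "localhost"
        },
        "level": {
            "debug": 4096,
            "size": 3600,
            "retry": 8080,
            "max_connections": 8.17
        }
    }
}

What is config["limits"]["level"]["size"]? 3600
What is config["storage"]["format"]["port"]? 5.37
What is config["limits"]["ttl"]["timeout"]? 4.41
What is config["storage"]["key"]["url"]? False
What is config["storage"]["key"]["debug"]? "us-east-1"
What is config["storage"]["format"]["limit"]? "us-east-1"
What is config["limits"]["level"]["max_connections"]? 8.17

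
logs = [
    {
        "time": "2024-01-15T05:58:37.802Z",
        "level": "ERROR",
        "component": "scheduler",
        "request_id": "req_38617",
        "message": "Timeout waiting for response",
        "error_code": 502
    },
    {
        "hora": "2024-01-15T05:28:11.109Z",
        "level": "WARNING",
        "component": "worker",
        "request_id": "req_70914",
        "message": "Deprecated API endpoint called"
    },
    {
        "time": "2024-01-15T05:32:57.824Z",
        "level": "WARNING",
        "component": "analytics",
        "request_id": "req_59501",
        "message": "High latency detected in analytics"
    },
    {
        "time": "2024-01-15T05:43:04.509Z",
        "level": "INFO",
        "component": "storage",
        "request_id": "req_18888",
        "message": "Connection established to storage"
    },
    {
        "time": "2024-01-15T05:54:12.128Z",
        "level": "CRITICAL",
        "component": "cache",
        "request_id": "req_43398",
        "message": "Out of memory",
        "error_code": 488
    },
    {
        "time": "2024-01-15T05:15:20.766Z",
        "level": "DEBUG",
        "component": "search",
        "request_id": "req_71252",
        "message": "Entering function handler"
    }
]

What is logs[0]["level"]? "ERROR"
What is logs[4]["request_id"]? "req_43398"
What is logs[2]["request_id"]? "req_59501"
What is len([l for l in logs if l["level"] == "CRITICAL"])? 1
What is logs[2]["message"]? "High latency detected in analytics"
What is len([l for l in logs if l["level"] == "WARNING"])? 2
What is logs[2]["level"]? "WARNING"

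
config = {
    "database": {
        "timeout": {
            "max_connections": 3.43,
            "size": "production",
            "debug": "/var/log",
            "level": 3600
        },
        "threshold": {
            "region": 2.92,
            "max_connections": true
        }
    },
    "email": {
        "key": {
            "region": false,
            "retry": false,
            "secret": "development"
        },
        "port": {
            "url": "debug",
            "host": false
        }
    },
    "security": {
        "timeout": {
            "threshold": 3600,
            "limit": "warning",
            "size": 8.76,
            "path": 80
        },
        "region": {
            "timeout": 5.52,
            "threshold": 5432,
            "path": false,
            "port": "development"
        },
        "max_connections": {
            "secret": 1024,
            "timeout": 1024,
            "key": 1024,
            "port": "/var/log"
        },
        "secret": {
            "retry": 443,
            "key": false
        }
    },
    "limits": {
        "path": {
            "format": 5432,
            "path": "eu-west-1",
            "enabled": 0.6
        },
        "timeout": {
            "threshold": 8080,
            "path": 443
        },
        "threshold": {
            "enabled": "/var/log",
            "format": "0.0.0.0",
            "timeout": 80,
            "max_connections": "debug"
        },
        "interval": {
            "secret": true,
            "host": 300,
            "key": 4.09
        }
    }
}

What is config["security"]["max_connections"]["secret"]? 1024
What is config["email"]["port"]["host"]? False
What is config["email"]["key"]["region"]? False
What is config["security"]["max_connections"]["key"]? 1024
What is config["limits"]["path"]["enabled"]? 0.6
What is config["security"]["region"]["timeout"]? 5.52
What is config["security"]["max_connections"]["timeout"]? 1024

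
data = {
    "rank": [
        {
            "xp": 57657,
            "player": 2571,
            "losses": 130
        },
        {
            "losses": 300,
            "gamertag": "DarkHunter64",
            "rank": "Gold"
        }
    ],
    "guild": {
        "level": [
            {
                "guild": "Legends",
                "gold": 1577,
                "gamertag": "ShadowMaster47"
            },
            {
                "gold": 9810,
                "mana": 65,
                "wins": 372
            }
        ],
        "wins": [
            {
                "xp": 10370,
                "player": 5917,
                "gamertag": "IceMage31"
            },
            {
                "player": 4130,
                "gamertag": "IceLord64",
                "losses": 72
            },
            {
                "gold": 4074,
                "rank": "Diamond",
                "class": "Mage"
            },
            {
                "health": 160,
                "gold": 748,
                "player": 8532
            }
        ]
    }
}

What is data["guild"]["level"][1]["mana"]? 65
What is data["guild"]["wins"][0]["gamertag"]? "IceMage31"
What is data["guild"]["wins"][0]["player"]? 5917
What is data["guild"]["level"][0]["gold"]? 1577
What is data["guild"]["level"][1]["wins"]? 372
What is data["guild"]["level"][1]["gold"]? 9810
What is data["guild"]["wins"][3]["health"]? 160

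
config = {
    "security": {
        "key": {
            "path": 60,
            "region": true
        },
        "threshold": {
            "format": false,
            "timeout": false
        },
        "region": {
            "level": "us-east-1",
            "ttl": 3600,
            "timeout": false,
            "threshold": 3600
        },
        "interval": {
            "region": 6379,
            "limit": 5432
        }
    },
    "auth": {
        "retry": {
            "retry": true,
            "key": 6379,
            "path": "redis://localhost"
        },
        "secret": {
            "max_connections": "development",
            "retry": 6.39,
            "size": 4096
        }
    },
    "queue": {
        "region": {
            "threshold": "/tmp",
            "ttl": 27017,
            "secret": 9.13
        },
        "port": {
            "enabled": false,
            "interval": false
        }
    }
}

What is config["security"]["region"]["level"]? "us-east-1"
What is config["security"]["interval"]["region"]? 6379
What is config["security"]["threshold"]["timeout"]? False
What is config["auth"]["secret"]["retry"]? 6.39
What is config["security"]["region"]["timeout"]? False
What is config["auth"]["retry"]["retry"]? True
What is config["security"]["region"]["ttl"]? 3600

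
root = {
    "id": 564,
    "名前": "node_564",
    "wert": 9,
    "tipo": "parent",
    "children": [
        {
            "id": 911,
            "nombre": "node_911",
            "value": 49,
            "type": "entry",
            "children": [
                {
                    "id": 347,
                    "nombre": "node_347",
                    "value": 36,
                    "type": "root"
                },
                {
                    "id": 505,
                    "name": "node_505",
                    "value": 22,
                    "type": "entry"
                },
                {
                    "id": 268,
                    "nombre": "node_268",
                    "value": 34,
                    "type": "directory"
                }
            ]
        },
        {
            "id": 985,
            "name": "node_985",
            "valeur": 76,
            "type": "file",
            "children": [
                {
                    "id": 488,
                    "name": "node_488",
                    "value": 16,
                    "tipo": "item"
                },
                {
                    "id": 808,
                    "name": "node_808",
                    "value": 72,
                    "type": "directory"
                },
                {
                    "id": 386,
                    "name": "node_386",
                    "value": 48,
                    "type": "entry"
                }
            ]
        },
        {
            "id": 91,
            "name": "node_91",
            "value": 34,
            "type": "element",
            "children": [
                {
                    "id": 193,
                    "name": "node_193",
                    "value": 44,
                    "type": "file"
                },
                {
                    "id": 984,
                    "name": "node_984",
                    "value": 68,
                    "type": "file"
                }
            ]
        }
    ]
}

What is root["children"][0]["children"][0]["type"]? "root"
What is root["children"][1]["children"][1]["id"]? 808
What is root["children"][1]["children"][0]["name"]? "node_488"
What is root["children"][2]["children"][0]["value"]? 44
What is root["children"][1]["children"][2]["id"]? 386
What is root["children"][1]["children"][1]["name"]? "node_808"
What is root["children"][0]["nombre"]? "node_911"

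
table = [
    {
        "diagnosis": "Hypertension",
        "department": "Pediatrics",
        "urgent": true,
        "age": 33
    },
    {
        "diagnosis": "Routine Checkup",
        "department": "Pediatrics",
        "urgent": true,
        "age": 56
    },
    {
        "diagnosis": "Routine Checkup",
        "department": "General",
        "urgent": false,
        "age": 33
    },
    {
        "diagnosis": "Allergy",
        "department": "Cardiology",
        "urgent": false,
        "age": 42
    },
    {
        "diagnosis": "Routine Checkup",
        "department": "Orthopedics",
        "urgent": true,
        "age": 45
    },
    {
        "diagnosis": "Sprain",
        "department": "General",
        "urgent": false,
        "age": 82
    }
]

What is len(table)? 6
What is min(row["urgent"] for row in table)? False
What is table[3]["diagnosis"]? "Allergy"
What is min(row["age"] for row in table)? 33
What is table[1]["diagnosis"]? "Routine Checkup"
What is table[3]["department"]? "Cardiology"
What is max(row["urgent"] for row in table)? True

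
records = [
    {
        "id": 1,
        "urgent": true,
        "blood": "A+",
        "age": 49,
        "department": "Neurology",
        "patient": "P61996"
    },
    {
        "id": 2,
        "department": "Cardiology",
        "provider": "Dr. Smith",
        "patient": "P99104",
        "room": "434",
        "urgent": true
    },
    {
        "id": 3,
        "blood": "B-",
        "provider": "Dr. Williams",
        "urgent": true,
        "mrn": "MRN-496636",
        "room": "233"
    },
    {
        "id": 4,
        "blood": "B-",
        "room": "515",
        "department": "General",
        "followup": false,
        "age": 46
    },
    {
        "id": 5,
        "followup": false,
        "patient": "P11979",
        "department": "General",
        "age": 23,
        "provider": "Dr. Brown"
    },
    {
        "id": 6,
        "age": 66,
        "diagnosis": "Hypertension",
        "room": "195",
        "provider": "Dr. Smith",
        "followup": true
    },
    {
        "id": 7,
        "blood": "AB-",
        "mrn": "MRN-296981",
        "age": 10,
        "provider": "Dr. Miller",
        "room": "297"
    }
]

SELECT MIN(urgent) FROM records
True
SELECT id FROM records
[1, 2, 3, 4, 5, 6, 7]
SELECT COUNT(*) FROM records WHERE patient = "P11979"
1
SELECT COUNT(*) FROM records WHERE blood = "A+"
1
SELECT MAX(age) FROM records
66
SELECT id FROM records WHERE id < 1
[]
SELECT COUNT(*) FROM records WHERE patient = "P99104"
1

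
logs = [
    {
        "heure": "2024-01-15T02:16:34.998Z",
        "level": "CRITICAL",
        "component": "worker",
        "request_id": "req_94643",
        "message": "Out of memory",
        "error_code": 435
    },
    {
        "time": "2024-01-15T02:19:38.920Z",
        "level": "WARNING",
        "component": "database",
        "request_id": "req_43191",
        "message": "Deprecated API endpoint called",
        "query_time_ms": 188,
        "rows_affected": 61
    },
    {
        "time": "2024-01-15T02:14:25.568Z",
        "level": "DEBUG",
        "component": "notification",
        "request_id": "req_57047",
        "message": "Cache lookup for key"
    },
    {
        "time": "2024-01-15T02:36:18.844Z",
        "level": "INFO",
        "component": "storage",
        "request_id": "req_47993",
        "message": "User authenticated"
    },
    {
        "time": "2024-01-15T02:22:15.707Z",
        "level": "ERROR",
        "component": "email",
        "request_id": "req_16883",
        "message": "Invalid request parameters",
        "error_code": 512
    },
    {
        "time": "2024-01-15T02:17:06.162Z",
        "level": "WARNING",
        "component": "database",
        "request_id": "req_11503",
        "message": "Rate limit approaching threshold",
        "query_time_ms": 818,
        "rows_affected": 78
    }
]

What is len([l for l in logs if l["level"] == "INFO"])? 1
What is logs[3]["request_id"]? "req_47993"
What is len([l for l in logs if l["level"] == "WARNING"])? 2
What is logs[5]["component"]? "database"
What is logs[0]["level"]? "CRITICAL"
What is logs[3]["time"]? "2024-01-15T02:36:18.844Z"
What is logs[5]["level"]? "WARNING"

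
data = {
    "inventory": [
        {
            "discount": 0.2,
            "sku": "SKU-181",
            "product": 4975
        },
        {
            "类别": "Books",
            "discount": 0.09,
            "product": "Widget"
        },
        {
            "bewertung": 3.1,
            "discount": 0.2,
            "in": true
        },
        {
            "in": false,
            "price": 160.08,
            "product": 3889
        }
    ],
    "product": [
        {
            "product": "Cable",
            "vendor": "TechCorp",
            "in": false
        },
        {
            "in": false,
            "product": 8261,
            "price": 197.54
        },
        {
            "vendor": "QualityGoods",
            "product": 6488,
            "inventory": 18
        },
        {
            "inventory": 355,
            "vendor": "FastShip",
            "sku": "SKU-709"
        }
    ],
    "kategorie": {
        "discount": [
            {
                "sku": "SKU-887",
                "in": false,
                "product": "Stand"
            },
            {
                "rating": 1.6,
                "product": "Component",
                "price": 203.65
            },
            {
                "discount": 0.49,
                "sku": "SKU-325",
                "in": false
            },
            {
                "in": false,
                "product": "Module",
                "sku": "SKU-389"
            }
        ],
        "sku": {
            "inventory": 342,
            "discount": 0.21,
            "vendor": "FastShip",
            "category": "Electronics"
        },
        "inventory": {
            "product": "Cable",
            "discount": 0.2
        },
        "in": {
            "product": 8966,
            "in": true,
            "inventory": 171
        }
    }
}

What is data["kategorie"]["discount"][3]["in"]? False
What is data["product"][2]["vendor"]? "QualityGoods"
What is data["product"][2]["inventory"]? 18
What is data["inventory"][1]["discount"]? 0.09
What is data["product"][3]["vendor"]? "FastShip"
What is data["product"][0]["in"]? False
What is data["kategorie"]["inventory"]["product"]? "Cable"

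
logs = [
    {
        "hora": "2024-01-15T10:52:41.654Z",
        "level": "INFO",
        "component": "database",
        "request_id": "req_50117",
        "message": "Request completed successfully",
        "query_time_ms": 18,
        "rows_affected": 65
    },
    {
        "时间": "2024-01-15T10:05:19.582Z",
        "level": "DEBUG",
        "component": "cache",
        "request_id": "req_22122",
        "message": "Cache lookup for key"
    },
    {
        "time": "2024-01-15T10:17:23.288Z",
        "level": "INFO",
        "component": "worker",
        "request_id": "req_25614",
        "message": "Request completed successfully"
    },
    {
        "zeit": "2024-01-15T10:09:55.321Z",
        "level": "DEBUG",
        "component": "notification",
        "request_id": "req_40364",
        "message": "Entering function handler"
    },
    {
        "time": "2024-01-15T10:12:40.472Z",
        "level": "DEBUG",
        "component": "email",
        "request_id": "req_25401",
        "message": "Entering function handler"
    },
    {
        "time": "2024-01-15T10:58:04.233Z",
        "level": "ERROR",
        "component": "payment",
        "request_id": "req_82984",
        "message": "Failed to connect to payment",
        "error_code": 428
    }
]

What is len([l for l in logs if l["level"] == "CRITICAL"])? 0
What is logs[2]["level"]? "INFO"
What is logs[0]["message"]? "Request completed successfully"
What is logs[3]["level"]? "DEBUG"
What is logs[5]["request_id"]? "req_82984"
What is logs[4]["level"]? "DEBUG"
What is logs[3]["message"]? "Entering function handler"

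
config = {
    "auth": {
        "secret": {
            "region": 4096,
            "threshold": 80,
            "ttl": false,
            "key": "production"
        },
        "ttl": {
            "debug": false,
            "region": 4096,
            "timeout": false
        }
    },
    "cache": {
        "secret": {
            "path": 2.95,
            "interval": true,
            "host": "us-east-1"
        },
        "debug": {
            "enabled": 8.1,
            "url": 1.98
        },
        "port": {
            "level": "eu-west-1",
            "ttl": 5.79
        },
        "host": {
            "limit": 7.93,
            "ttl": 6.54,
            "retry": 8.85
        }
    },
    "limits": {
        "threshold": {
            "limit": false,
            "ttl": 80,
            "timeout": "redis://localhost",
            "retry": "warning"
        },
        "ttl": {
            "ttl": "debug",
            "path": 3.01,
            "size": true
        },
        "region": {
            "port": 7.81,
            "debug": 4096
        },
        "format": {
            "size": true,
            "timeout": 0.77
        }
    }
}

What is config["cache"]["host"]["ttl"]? 6.54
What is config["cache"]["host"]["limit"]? 7.93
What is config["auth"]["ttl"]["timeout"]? False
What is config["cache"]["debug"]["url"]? 1.98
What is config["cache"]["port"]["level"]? "eu-west-1"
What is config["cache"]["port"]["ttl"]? 5.79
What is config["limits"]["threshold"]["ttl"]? 80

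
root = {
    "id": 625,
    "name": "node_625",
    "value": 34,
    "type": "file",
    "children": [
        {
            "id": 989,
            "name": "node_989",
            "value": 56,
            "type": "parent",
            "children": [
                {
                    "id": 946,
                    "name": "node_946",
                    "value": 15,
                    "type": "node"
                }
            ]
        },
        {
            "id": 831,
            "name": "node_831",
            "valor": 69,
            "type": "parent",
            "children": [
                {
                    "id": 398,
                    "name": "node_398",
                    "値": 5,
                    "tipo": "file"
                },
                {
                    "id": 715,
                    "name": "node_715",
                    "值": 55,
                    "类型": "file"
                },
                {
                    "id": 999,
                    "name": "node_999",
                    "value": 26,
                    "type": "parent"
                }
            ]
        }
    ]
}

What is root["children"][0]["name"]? "node_989"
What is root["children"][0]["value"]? 56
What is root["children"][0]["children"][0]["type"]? "node"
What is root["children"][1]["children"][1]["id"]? 715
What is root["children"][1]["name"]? "node_831"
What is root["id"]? 625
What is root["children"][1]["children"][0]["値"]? 5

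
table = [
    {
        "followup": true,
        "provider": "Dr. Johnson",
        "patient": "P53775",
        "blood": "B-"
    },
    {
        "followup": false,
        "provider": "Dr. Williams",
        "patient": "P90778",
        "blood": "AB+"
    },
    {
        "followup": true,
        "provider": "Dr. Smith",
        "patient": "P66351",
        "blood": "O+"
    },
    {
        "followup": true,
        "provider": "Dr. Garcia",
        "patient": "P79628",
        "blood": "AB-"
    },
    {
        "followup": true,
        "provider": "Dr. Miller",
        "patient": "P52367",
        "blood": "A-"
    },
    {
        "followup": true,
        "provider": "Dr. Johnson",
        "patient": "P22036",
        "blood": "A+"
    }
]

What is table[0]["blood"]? "B-"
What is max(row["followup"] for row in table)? True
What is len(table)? 6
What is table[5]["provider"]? "Dr. Johnson"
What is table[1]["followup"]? False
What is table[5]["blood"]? "A+"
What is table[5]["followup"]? True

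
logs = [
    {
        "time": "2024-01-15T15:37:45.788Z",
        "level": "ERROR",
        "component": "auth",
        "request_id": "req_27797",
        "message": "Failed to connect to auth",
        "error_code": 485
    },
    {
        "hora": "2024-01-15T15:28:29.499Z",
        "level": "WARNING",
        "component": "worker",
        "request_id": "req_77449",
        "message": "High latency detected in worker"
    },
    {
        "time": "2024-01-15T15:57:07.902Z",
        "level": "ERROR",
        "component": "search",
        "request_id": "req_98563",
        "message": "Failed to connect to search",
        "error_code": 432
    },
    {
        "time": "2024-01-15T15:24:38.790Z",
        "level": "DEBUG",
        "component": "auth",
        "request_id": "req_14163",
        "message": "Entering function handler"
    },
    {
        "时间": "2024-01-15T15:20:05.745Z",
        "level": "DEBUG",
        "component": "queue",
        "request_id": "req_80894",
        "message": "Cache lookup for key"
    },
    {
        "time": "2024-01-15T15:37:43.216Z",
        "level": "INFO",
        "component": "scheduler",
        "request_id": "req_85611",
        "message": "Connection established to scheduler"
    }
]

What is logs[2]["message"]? "Failed to connect to search"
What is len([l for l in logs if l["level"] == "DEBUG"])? 2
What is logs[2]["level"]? "ERROR"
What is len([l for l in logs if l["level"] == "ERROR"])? 2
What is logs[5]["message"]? "Connection established to scheduler"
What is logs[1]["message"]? "High latency detected in worker"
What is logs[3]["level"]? "DEBUG"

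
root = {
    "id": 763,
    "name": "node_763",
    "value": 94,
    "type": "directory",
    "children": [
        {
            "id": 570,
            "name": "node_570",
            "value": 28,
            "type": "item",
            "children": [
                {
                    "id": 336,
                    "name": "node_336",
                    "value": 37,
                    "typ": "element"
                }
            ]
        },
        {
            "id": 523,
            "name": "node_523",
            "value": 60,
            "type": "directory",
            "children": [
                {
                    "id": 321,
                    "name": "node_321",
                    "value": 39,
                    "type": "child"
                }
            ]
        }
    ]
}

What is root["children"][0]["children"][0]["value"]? 37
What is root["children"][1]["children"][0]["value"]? 39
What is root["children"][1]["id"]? 523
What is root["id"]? 763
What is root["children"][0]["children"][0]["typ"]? "element"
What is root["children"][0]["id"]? 570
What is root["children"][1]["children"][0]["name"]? "node_321"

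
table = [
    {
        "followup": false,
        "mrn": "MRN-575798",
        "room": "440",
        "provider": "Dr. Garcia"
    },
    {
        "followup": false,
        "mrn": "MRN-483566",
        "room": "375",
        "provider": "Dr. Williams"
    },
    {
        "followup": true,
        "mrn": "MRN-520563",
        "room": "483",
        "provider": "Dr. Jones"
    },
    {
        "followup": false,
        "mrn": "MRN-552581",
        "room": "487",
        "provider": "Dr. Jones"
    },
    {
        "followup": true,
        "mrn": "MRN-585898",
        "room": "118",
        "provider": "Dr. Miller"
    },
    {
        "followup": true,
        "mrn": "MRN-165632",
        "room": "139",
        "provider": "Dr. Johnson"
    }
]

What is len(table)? 6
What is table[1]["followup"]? False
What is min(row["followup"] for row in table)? False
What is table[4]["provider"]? "Dr. Miller"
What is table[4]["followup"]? True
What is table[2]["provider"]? "Dr. Jones"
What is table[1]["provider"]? "Dr. Williams"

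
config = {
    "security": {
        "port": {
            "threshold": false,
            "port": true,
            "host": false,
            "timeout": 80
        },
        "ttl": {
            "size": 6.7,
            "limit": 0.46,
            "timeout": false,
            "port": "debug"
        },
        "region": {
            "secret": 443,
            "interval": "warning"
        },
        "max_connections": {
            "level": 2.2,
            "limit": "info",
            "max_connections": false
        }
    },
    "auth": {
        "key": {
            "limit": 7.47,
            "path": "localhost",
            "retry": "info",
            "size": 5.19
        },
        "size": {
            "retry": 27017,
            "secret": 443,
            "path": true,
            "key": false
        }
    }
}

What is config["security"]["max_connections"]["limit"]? "info"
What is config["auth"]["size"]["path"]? True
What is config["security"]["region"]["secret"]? 443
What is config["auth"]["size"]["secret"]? 443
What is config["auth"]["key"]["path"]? "localhost"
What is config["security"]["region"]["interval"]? "warning"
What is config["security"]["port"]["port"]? True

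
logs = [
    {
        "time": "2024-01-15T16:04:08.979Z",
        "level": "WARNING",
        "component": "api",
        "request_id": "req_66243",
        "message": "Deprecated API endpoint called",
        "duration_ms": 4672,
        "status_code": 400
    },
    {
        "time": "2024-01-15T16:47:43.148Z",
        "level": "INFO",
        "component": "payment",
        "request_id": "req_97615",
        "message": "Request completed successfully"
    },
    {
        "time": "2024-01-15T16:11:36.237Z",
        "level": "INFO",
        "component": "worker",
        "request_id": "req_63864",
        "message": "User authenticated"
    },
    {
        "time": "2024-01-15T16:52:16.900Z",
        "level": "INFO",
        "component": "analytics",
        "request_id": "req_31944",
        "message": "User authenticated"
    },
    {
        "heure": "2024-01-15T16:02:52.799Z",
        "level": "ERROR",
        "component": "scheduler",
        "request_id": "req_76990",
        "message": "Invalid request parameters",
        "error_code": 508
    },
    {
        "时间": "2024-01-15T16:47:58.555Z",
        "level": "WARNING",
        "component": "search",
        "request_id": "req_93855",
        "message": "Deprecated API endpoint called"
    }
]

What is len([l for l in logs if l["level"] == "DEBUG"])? 0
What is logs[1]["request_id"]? "req_97615"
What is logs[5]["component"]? "search"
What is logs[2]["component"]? "worker"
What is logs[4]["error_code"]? 508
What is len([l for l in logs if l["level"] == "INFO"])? 3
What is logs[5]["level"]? "WARNING"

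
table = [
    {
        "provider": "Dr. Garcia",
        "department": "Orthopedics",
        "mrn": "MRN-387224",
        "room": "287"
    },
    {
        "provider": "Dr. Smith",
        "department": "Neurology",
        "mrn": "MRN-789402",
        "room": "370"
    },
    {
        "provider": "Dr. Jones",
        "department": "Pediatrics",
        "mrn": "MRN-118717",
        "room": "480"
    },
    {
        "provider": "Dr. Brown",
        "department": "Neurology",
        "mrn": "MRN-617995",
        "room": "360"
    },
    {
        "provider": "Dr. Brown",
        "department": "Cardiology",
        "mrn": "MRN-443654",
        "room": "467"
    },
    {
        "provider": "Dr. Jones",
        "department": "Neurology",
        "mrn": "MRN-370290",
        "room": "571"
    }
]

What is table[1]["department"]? "Neurology"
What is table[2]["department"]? "Pediatrics"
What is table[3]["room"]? "360"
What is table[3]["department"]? "Neurology"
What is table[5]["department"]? "Neurology"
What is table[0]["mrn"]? "MRN-387224"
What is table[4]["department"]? "Cardiology"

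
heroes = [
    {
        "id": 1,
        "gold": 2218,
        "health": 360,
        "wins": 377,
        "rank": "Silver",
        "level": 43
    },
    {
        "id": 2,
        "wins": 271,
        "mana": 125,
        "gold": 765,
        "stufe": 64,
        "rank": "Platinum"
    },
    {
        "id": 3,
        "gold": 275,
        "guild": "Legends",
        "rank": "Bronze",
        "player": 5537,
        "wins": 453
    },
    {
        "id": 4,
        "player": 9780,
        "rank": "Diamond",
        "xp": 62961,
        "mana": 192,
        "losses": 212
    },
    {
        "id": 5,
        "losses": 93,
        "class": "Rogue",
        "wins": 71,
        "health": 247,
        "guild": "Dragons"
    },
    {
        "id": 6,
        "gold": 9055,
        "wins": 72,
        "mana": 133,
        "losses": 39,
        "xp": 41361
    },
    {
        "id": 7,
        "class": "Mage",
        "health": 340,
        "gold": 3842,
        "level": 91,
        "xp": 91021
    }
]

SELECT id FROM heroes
[1, 2, 3, 4, 5, 6, 7]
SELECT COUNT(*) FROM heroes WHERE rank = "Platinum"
1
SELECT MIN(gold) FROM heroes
275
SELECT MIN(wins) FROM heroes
71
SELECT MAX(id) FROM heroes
7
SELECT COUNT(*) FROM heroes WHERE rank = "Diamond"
1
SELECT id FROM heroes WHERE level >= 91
[7]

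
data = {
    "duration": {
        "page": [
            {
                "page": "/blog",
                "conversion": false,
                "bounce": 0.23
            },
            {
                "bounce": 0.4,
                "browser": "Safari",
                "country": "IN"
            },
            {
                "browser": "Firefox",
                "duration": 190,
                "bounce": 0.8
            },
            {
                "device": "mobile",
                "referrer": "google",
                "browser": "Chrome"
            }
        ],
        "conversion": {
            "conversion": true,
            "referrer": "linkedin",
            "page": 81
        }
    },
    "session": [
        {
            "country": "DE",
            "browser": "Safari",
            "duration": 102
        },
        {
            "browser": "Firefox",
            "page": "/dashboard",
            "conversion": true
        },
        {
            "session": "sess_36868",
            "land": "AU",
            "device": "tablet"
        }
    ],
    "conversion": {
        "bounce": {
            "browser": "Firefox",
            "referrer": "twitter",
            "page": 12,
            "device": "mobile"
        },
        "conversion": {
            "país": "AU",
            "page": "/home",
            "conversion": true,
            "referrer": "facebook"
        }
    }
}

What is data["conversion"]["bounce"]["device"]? "mobile"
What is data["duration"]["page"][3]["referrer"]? "google"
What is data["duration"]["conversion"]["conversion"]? True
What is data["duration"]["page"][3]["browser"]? "Chrome"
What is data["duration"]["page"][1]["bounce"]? 0.4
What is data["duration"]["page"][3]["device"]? "mobile"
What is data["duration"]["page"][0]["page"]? "/blog"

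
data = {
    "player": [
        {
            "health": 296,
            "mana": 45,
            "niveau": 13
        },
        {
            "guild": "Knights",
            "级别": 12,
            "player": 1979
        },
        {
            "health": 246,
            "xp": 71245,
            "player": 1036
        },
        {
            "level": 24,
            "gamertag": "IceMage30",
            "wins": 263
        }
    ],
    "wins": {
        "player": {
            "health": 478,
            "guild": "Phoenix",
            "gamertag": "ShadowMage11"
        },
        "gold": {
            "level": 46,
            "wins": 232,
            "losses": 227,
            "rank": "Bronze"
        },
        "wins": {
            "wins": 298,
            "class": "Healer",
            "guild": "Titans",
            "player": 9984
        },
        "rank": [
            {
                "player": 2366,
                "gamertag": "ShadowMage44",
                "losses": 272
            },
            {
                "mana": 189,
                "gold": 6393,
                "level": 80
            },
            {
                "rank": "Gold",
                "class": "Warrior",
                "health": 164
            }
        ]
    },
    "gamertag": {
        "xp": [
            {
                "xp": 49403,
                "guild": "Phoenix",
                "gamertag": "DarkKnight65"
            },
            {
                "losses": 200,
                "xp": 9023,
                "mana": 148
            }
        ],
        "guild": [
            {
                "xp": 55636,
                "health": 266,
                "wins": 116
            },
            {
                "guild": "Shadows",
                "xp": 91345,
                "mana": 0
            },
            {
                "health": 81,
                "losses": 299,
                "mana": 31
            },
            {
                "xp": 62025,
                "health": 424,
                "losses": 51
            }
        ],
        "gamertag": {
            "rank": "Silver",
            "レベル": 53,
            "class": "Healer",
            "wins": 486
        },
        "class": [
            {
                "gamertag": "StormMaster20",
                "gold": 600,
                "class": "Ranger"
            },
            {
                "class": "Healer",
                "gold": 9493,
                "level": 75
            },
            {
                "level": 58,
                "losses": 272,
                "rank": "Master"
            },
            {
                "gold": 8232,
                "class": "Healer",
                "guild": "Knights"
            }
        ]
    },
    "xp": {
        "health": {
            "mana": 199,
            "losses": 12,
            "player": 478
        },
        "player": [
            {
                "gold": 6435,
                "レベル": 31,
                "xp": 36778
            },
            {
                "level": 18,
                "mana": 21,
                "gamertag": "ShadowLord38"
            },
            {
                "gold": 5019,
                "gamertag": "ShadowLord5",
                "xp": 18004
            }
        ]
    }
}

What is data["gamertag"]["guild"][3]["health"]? 424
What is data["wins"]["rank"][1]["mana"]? 189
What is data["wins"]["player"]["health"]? 478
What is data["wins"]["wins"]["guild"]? "Titans"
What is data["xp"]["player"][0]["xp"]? 36778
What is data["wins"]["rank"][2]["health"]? 164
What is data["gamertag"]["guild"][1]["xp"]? 91345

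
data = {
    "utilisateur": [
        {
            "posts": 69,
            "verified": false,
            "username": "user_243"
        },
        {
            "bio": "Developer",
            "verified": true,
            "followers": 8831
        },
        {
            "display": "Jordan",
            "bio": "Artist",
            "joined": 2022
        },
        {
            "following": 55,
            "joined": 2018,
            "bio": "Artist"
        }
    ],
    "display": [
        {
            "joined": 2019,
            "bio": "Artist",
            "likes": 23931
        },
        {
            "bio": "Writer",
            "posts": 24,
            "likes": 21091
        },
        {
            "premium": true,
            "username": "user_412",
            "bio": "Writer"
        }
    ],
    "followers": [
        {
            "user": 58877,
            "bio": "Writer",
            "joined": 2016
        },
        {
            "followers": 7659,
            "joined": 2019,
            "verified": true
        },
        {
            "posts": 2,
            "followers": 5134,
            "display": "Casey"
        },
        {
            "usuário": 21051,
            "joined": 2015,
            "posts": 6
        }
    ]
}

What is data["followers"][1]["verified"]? True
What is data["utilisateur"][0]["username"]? "user_243"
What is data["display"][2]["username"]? "user_412"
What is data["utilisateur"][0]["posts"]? 69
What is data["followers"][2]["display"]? "Casey"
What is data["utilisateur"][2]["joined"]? 2022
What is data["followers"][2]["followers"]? 5134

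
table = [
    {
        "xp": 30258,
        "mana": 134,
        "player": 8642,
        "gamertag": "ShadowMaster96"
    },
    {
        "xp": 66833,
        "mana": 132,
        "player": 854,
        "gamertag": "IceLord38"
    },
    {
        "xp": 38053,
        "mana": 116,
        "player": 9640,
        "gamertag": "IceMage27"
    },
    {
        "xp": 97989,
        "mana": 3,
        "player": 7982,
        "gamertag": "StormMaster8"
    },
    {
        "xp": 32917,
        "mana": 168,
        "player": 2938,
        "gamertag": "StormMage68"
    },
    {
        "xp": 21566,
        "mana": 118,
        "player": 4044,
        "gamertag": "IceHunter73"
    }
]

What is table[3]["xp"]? 97989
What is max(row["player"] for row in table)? 9640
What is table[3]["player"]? 7982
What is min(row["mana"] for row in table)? 3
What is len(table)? 6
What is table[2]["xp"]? 38053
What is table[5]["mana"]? 118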